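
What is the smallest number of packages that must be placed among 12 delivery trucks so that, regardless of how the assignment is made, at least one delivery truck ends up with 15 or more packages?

169

With 168 packages one could put exactly 14 in each of the 12 delivery trucks, and no delivery truck would reach 15.
One more package must land in a delivery truck that already has 14, giving it 15.
So 12 × 14 + 1 = 169 packages are required.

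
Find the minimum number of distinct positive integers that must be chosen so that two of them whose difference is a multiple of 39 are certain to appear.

40

Integers whose pairwise differences are multiples of 39 are exactly those sharing a remainder mod 39. The 39 residue classes mod 39 are the pigeonholes.
With 39 integers one could put 1 in each residue class and have no class reach 2.
The 40th integer pushes some class to 2, so 39·1 + 1 = 40.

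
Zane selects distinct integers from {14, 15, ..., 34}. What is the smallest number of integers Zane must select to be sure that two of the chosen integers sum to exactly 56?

16

Group the elements by complementary pair {x, 56−x}: {22,34}, {23,33}, {24,32}, …, giving 6 two-element pairs, the single value 28 (it cannot pair with itself since the integers are distinct), and 8 integers whose partner 56−x falls outside [14,34].
Treating each of those 15 groups as a pigeonhole, one can pick one integer per group — 15 integers — with no two summing to 56.
The 16th integer lands in an occupied pair, forcing a sum of 56.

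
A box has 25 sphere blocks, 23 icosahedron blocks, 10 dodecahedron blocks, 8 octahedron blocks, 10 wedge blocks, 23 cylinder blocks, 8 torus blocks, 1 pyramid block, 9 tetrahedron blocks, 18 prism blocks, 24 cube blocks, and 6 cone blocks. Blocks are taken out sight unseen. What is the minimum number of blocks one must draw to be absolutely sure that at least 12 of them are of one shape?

The 12 shapes are the holes; the blocks drawn are the pigeons.
To avoid 12 of any one shape, the worst case takes at most 11 of each shape, or every block of a shape that has fewer than 11.
That gives 11 + 11 + 10 + 8 + 10 + 11 + 8 + 1 + 9 + 11 + 11 + 6 = 107 blocks with no shape reaching 12.
The next block forces some shape to 12, so 107 + 1 = 108.

108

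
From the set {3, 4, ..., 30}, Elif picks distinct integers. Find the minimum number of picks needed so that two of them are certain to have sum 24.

A set avoiding the sum 24 can contain at most one of each pair {x, 24−x}, plus the 10 elements whose complement lies outside the range or equal to its own complement.
The integers 12, …, 30 (19 of them) are such a set: any two sum to at least 12+13 = 25 > 24.
Any 20th integer completes one of the 9 pairs, so 20 choices force a sum of 24.

20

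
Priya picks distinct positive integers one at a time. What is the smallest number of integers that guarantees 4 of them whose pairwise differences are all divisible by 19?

Integers whose pairwise differences are multiples of 19 are exactly those sharing a remainder mod 19. Pigeonhole: the 19 residue classes mod 19 are the pigeonholes.
With 57 integers one could put 3 in each residue class and have no class reach 4.
The 58th integer pushes some class to 4, so 19·3 + 1 = 58.

58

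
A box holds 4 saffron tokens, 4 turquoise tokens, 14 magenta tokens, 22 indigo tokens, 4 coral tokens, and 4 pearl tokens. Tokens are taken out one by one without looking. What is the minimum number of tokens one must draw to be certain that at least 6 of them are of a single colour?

27

An adversary could hand out at most 5 tokens per colour (4 colours run out sooner): 4 + 4 + 5 + 5 + 4 + 4 = 26 tokens and still no colour has 6.
By the pigeonhole principle, one more token lands in a colour already at 5, so 27 draws are enough and 26 are not.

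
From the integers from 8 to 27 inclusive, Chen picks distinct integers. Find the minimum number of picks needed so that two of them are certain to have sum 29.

14

Two chosen integers sum to 29 exactly when both halves of some pair {x, 29−x} with 8 ≤ x ≤ 29−x ≤ 21 are chosen — 7 such pairs.
The remaining 6 elements (those with no distinct partner in range) can never complete a 29-sum, so the worst case takes all of them and one from each pair: 6 + 7 = 13.
Pigeonhole: the 14th integer has to be the second member of some pair, so 13 + 1 = 14.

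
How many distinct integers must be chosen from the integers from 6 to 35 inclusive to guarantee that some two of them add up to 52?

Group the elements by complementary pair {x, 52−x}: {17,35}, {18,34}, {19,33}, …, giving 9 two-element pairs; the single value 26 (it cannot pair with itself since the integers are distinct); and 11 integers whose partner 52−x falls outside [6,35].
By the pigeonhole principle, treating each of those 21 groups as a pigeonhole, one can pick one integer per group — 21 integers — with no two summing to 52.
The 22nd integer lands in an occupied pair, forcing a sum of 52.

22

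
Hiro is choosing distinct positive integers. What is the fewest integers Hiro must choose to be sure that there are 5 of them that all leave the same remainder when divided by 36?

The 36 residue classes mod 36 are the pigeonholes.
With 144 integers one could put 4 in each residue class and have no class reach 5.
The 145th integer pushes some class to 5, so 36·4 + 1 = 145.

145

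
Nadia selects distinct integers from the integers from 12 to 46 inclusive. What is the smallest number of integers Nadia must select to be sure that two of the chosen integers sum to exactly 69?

A set avoiding the sum 69 can contain at most one of each pair {x, 69−x}, plus the 11 elements whose complement lies outside the range.
The integers 12, …, 34 (23 of them) are such a set: any two sum to at least 12+13 = 25 and at most 33+34 = 67 < 69.
Pigeonhole: any 24th integer completes one of the 12 pairs, so 24 choices force a sum of 69.

24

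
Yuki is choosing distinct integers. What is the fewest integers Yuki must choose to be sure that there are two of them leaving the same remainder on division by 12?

13

The 12 residue classes mod 12 are the pigeonholes.
With 12 integers one could put 1 in each residue class and have no class reach 2.
The 13th integer pushes some class to 2, so 12·1 + 1 = 13.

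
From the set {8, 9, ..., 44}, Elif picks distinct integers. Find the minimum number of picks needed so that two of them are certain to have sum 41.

25

Two chosen integers sum to 41 exactly when both halves of some pair {x, 41−x} with 8 ≤ x ≤ 41−x ≤ 33 are chosen — 13 such pairs.
The remaining 11 elements (those with no distinct partner in range) can never complete a 41-sum, so the worst case takes all of them and one from each pair: 11 + 13 = 24.
The 25th integer has to be the second member of some pair, so 24 + 1 = 25.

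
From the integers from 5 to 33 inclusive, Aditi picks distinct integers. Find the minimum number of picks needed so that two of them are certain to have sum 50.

A set avoiding the sum 50 can contain at most one of each pair {x, 50−x}, plus the 13 elements whose complement lies outside the range or equal to its own complement.
The integers 5, …, 25 (21 of them) are such a set: any two sum to at least 5+6 = 11 and at most 24+25 = 49 < 50.
By the pigeonhole principle, any 22nd integer completes one of the 8 pairs, so 22 choices force a sum of 50.

22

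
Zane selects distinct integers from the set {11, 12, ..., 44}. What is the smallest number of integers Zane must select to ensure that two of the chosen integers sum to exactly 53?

19

Group the elements by complementary pair {x, 53−x}: {11,42}, {12,41}, {13,40}, …, giving 16 two-element pairs and 2 integers whose partner 53−x falls outside [11,44].
Treating each of those 18 groups as a pigeonhole, one can pick one integer per group — 18 integers — with no two summing to 53.
The 19th integer lands in an occupied pair, forcing a sum of 53.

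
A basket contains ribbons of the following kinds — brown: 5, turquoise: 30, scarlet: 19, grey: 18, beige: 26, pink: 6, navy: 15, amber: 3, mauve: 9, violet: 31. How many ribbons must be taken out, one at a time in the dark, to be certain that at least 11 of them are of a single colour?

84

Pigeonhole: put each drawn ribbon into a box by colour. The largest draw with every box below 11 takes min(count, 10) from each colour; colours with fewer than 10 contribute all they have.
Σ min(cᵢ, 10) = 5 + 10 + 10 + 10 + 10 + 6 + 10 + 3 + 9 + 10 = 83.
Draw number 83 + 1 = 84 must push one box to 11.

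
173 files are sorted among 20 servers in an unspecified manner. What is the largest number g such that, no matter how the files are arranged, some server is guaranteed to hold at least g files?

9

Pigeonhole: the 20 servers are the holes and the 173 files are the pigeons.
If every server held at most 8 files, the total would be at most 20 × 8 = 160, which is less than 173.
So some server holds at least ⌈173/20⌉ = 9 files.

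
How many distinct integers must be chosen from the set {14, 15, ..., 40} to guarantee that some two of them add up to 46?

19

A set avoiding the sum 46 can contain at most one of each pair {x, 46−x}, plus the 9 elements whose complement lies outside the range or equal to its own complement.
The integers 23, …, 40 (18 of them) are such a set: any two sum to at least 23+24 = 47 > 46.
Pigeonhole: any 19th integer completes one of the 9 pairs, so 19 choices force a sum of 46.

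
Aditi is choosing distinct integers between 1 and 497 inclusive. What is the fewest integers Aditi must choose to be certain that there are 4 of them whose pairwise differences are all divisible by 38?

Integers whose pairwise differences are multiples of 38 are exactly those sharing a remainder mod 38. The 38 residue classes mod 38 are the pigeonholes.
With 114 integers one could put 3 in each residue class and have no class reach 4.
The 115th integer pushes some class to 4, so 38·3 + 1 = 115.

115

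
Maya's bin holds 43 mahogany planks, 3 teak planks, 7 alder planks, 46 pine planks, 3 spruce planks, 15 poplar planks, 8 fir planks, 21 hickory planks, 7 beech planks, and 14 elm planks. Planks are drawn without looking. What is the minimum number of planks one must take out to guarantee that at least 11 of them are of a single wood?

79

Put each drawn plank into a box by wood. The largest draw with every box below 11 takes min(count, 10) from each wood; woods with fewer than 10 contribute all they have.
Σ min(cᵢ, 10) = 10 + 3 + 7 + 10 + 3 + 10 + 8 + 10 + 7 + 10 = 78.
Draw number 78 + 1 = 79 must push one box to 11.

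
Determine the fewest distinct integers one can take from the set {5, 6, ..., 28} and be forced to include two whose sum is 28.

A set avoiding the sum 28 can contain at most one of each pair {x, 28−x}, plus the 6 elements whose complement lies outside the range or equal to its own complement.
The integers 14, …, 28 (15 of them) are such a set: any two sum to at least 14+15 = 29 > 28.
Pigeonhole: any 16th integer completes one of the 9 pairs, so 16 choices force a sum of 28.

16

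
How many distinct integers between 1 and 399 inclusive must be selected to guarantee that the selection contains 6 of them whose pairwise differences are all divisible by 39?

Integers whose pairwise differences are multiples of 39 are exactly those sharing a remainder mod 39. By pigeonhole, the 39 residue classes mod 39 are the pigeonholes.
With 195 integers one could put 5 in each residue class and have no class reach 6.
The 196th integer pushes some class to 6, so 39·5 + 1 = 196.

196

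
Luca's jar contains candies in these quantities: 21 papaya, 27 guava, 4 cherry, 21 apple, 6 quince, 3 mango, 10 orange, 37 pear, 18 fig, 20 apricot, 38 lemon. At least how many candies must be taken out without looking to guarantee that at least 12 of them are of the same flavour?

The 11 flavours are the holes; the candies drawn are the pigeons.
To avoid 12 of any one flavour, the worst case takes at most 11 of each flavour, or every candy of a flavour that has fewer than 11.
That gives 11 + 11 + 4 + 11 + 6 + 3 + 10 + 11 + 11 + 11 + 11 = 100 candies with no flavour reaching 12.
The next candy forces some flavour to 12, so 100 + 1 = 101.

101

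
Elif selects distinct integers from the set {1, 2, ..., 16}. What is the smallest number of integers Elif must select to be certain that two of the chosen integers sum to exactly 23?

A set avoiding the sum 23 can contain at most one of each pair {x, 23−x}, plus the 6 elements whose complement lies outside the range.
The integers 1, …, 11 (11 of them) are such a set: any two sum to at least 1+2 = 3 and at most 10+11 = 21 < 23.
Pigeonhole: any 12th integer completes one of the 5 pairs, so 12 choices force a sum of 23.

12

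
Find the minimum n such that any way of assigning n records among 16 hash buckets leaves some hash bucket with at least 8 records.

113

With 112 records one could put exactly 7 in each of the 16 hash buckets, and no hash bucket would reach 8.
One more record must land in a hash bucket that already has 7, giving it 8.
So 16 × 7 + 1 = 113 records are required.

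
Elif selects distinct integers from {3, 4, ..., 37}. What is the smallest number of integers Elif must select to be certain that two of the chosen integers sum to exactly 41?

Two chosen integers sum to 41 exactly when both halves of some pair {x, 41−x} with 4 ≤ x ≤ 41−x ≤ 37 are chosen — 17 such pairs.
The remaining 1 element (those with no distinct partner in range) can never complete a 41-sum, so the worst case takes all of them and one from each pair: 1 + 17 = 18.
By the pigeonhole principle, the 19th integer has to be the second member of some pair, so 18 + 1 = 19.

19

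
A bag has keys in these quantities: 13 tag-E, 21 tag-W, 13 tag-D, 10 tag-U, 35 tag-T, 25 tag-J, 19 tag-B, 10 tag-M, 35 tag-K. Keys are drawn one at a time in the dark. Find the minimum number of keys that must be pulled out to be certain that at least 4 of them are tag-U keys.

In the worst case for collecting tag-U keys, every non-tag-U key comes out first.
There are 13 + 21 + 13 + 35 + 25 + 19 + 10 + 35 = 171 non-tag-U keys altogether.
After those, each further key must be tag-U, so 171 + 4 = 175 draws guarantee 4 tag-U keys.

175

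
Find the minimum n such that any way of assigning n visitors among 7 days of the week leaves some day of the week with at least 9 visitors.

57

With 56 visitors one could put exactly 8 in each of the 7 days of the week, and no day of the week would reach 9.
One more visitor must land in a day of the week that already has 8, giving it 9.
So 7 × 8 + 1 = 57 visitors are required.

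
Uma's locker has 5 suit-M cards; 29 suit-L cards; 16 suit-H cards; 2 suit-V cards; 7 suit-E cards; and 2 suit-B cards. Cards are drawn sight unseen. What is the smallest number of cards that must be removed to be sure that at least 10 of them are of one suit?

The 6 suits are the holes; the cards drawn are the pigeons.
To avoid 10 of any one suit, the worst case takes at most 9 of each suit, or every card of a suit that has fewer than 9.
That gives 5 + 9 + 9 + 2 + 7 + 2 = 34 cards with no suit reaching 10.
The next card forces some suit to 10, so 34 + 1 = 35.

35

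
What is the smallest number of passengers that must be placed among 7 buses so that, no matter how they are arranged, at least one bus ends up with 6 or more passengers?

With 35 passengers one could put exactly 5 in each of the 7 buses, and no bus would reach 6.
By the pigeonhole principle, one more passenger must land in a bus that already has 5, giving it 6.
So 7 × 5 + 1 = 36 passengers are required.

36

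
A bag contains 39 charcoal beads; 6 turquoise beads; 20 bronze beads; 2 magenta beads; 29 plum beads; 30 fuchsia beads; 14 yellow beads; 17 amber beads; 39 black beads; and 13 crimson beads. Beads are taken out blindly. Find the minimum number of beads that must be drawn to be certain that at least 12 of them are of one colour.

The 10 colours are the holes; the beads drawn are the pigeons.
To avoid 12 of any one colour, the worst case takes at most 11 of each colour, or every bead of a colour that has fewer than 11.
That gives 11 + 6 + 11 + 2 + 11 + 11 + 11 + 11 + 11 + 11 = 96 beads with no colour reaching 12.
The next bead forces some colour to 12, so 96 + 1 = 97.

97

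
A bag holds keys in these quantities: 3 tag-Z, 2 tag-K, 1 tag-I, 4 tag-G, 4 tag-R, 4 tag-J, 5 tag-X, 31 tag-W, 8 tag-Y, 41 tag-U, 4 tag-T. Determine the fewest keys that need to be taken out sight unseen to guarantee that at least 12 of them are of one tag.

58

An adversary could hand out at most 11 keys per tag (9 tags run out sooner): 3 + 2 + 1 + 4 + 4 + 4 + 5 + 11 + 8 + 11 + 4 = 57 keys and still no tag has 12.
One more key lands in a tag already at 11, so 58 draws are enough and 57 are not.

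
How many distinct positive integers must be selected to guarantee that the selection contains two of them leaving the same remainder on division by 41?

42

By pigeonhole, the 41 residue classes mod 41 are the pigeonholes.
With 41 integers one could put 1 in each residue class and have no class reach 2.
The 42nd integer pushes some class to 2, so 41·1 + 1 = 42.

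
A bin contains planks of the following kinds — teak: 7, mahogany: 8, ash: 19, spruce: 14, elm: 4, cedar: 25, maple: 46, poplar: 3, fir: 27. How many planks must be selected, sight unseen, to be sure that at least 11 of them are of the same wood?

73

Pigeonhole: the 9 woods are the holes; the planks drawn are the pigeons.
To avoid 11 of any one wood, the worst case takes at most 10 of each wood, or every plank of a wood that has fewer than 10.
That gives 7 + 8 + 10 + 10 + 4 + 10 + 10 + 3 + 10 = 72 planks with no wood reaching 11.
The next plank forces some wood to 11, so 72 + 1 = 73.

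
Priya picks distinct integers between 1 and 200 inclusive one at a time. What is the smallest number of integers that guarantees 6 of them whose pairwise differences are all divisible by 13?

Integers whose pairwise differences are multiples of 13 are exactly those sharing a remainder mod 13. The 13 residue classes mod 13 are the pigeonholes.
With 65 integers one could put 5 in each residue class and have no class reach 6.
The 66th integer pushes some class to 6, so 13·5 + 1 = 66.

66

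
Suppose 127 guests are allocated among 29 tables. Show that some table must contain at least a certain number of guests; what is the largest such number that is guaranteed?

5

By the pigeonhole principle, the 29 tables are the holes and the 127 guests are the pigeons.
If every table held at most 4 guests, the total would be at most 29 × 4 = 116, which is less than 127.
So some table holds at least ⌈127/29⌉ = 5 guests.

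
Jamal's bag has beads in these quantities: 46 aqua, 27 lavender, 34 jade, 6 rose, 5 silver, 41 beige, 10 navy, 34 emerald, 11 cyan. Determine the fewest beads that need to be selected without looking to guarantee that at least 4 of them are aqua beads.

172

In the worst case for collecting aqua beads, every non-aqua bead comes out first.
There are 27 + 34 + 6 + 5 + 41 + 10 + 34 + 11 = 168 non-aqua beads altogether.
After those, each further bead must be aqua, so 168 + 4 = 172 draws guarantee 4 aqua beads.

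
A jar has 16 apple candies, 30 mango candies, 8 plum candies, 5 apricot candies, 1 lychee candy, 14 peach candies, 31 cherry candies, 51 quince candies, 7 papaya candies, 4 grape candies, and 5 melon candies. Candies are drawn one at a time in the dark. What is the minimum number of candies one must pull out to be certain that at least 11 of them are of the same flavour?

81

Put each drawn candy into a box by flavour. The largest draw with every box below 11 takes min(count, 10) from each flavour; flavours with fewer than 10 contribute all they have.
Σ min(cᵢ, 10) = 10 + 10 + 8 + 5 + 1 + 10 + 10 + 10 + 7 + 4 + 5 = 80.
Draw number 80 + 1 = 81 must push one box to 11.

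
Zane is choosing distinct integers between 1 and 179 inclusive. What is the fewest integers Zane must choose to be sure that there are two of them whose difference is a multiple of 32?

Integers whose pairwise differences are multiples of 32 are exactly those sharing a remainder mod 32. By the pigeonhole principle, the 32 residue classes mod 32 are the pigeonholes.
With 32 integers one could put 1 in each residue class and have no class reach 2.
The 33rd integer pushes some class to 2, so 32·1 + 1 = 33.

33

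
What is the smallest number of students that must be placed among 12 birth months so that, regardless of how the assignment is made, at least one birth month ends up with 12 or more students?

With 132 students one could put exactly 11 in each of the 12 birth months, and no birth month would reach 12.
One more student must land in a birth month that already has 11, giving it 12.
So 12 × 11 + 1 = 133 students are required.

133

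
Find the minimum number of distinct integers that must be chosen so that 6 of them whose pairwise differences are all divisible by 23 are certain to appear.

116

Integers whose pairwise differences are multiples of 23 are exactly those sharing a remainder mod 23. By the pigeonhole principle, the 23 residue classes mod 23 are the pigeonholes.
With 115 integers one could put 5 in each residue class and have no class reach 6.
The 116th integer pushes some class to 6, so 23·5 + 1 = 116.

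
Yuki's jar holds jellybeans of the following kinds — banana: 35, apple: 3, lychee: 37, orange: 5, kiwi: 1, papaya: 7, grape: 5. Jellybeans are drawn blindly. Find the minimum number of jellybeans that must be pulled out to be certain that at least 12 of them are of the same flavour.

44

Put each drawn jellybean into a box by flavour. The largest draw with every box below 12 takes min(count, 11) from each flavour; flavours with fewer than 11 contribute all they have.
Σ min(cᵢ, 11) = 11 + 3 + 11 + 5 + 1 + 7 + 5 = 43.
Draw number 43 + 1 = 44 must push one box to 12.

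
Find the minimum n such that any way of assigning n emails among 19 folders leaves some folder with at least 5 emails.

77

With 76 emails one could put exactly 4 in each of the 19 folders, and no folder would reach 5.
Pigeonhole: one more email must land in a folder that already has 4, giving it 5.
So 19 × 4 + 1 = 77 emails are required.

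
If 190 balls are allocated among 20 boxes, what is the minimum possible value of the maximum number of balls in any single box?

10

The 20 boxes are the holes and the 190 balls are the pigeons.
If every box held at most 9 balls, the total would be at most 20 × 9 = 180, which is less than 190.
So some box holds at least ⌈190/20⌉ = 10 balls.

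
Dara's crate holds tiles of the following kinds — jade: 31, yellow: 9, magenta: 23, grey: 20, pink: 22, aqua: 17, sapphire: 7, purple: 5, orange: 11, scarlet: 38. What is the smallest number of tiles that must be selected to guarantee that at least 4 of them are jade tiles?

156

In the worst case for collecting jade tiles, every non-jade tile comes out first.
There are 9 + 23 + 20 + 22 + 17 + 7 + 5 + 11 + 38 = 152 non-jade tiles altogether.
After those, each further tile must be jade, so 152 + 4 = 156 draws guarantee 4 jade tiles.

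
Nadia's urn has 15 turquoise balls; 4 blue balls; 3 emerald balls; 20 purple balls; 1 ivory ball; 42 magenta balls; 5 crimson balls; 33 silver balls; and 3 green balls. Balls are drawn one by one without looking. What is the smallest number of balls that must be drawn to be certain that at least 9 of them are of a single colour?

Put each drawn ball into a box by colour. The largest draw with every box below 9 takes min(count, 8) from each colour; colours with fewer than 8 contribute all they have.
Σ min(cᵢ, 8) = 8 + 4 + 3 + 8 + 1 + 8 + 5 + 8 + 3 = 48.
Draw number 48 + 1 = 49 must push one box to 9.

49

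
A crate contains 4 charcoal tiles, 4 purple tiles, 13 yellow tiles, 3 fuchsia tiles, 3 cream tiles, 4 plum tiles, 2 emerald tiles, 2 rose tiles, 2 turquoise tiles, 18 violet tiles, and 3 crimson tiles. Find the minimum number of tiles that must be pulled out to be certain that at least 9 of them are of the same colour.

44

An adversary could hand out at most 8 tiles per colour (9 colours run out sooner): 4 + 4 + 8 + 3 + 3 + 4 + 2 + 2 + 2 + 8 + 3 = 43 tiles and still no colour has 9.
By pigeonhole, one more tile lands in a colour already at 8, so 44 draws are enough and 43 are not.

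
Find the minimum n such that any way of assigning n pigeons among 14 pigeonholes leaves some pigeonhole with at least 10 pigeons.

With 126 pigeons one could put exactly 9 in each of the 14 pigeonholes, and no pigeonhole would reach 10.
Pigeonhole: one more pigeon must land in a pigeonhole that already has 9, giving it 10.
So 14 × 9 + 1 = 127 pigeons are required.

127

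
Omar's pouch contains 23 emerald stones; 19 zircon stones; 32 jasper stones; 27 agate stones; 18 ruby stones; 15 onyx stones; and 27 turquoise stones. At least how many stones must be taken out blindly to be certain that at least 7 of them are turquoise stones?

In the worst case for collecting turquoise stones, every non-turquoise stone comes out first.
There are 23 + 19 + 32 + 27 + 18 + 15 = 134 non-turquoise stones altogether.
After those, each further stone must be turquoise, so 134 + 7 = 141 draws guarantee 7 turquoise stones.

141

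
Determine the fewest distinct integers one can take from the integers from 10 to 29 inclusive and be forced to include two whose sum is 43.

Two chosen integers sum to 43 exactly when both halves of some pair {x, 43−x} with 14 ≤ x ≤ 43−x ≤ 29 are chosen — 8 such pairs.
The remaining 4 elements (those with no distinct partner in range) can never complete a 43-sum, so the worst case takes all of them and one from each pair: 4 + 8 = 12.
The 13th integer has to be the second member of some pair, so 12 + 1 = 13.

13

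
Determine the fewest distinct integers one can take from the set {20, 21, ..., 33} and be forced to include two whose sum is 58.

11

Group the elements by complementary pair {x, 58−x}: {25,33}, {26,32}, {27,31}, …, giving 4 two-element pairs, the single value 29 (it cannot pair with itself since the integers are distinct), and 5 integers whose partner 58−x falls outside [20,33].
Pigeonhole: treating each of those 10 groups as a pigeonhole, one can pick one integer per group — 10 integers — with no two summing to 58.
The 11th integer lands in an occupied pair, forcing a sum of 58.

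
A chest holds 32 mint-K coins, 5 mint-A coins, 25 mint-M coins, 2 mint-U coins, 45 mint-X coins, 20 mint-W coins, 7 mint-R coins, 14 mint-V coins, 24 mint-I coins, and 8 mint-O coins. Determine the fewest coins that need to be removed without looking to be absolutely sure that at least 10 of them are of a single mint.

Put each drawn coin into a box by mint. The largest draw with every box below 10 takes min(count, 9) from each mint; mints with fewer than 9 contribute all they have.
Σ min(cᵢ, 9) = 9 + 5 + 9 + 2 + 9 + 9 + 7 + 9 + 9 + 8 = 76.
Draw number 76 + 1 = 77 must push one box to 10.

77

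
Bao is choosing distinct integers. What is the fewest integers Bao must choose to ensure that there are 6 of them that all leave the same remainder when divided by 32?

By pigeonhole, the 32 residue classes mod 32 are the pigeonholes.
With 160 integers one could put 5 in each residue class and have no class reach 6.
The 161st integer pushes some class to 6, so 32·5 + 1 = 161.

161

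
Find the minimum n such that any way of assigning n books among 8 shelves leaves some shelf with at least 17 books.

129

With 128 books one could put exactly 16 in each of the 8 shelves, and no shelf would reach 17.
By pigeonhole, one more book must land in a shelf that already has 16, giving it 17.
So 8 × 16 + 1 = 129 books are required.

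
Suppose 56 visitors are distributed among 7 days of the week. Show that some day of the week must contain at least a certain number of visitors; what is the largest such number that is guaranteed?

The 7 days of the week are the holes and the 56 visitors are the pigeons.
If every day of the week held at most 7 visitors, the total would be at most 7 × 7 = 49, which is less than 56.
So some day of the week holds at least ⌈56/7⌉ = 8 visitors.

8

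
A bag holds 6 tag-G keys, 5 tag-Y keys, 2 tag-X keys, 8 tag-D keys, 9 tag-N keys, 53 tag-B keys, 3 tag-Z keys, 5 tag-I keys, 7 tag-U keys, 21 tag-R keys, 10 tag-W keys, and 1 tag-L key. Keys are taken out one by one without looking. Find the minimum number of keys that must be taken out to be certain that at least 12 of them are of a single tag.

79

The 12 tags are the holes; the keys drawn are the pigeons.
To avoid 12 of any one tag, the worst case takes at most 11 of each tag, or every key of a tag that has fewer than 11.
That gives 6 + 5 + 2 + 8 + 9 + 11 + 3 + 5 + 7 + 11 + 10 + 1 = 78 keys with no tag reaching 12.
The next key forces some tag to 12, so 78 + 1 = 79.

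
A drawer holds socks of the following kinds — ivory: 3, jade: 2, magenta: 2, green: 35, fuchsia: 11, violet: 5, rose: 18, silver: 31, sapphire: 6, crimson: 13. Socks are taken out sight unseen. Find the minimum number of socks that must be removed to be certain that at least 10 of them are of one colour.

Put each drawn sock into a box by colour. The largest draw with every box below 10 takes min(count, 9) from each colour; colours with fewer than 9 contribute all they have.
Σ min(cᵢ, 9) = 3 + 2 + 2 + 9 + 9 + 5 + 9 + 9 + 6 + 9 = 63.
Draw number 63 + 1 = 64 must push one box to 10.

64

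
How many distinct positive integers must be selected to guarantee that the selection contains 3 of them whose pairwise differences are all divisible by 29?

59

Integers whose pairwise differences are multiples of 29 are exactly those sharing a remainder mod 29. By the pigeonhole principle, the 29 residue classes mod 29 are the pigeonholes.
With 58 integers one could put 2 in each residue class and have no class reach 3.
The 59th integer pushes some class to 3, so 29·2 + 1 = 59.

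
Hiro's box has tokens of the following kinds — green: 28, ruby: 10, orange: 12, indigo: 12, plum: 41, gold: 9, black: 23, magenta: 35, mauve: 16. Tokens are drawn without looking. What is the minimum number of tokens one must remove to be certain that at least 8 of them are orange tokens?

182

In the worst case for collecting orange tokens, every non-orange token comes out first.
There are 28 + 10 + 12 + 41 + 9 + 23 + 35 + 16 = 174 non-orange tokens altogether.
After those, each further token must be orange, so 174 + 8 = 182 draws guarantee 8 orange tokens.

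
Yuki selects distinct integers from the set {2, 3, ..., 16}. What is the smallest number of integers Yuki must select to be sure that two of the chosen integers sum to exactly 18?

9

Group the elements by complementary pair {x, 18−x}: {2,16}, {3,15}, {4,14}, …, giving 7 two-element pairs and the single value 9 (it cannot pair with itself since the integers are distinct).
Pigeonhole: treating each of those 8 groups as a pigeonhole, one can pick one integer per group — 8 integers — with no two summing to 18.
The 9th integer lands in an occupied pair, forcing a sum of 18.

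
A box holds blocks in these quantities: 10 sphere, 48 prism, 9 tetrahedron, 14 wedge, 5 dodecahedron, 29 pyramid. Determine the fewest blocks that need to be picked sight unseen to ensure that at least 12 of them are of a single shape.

The 6 shapes are the holes; the blocks drawn are the pigeons.
To avoid 12 of any one shape, the worst case takes at most 11 of each shape, or every block of a shape that has fewer than 11.
That gives 10 + 11 + 9 + 11 + 5 + 11 = 57 blocks with no shape reaching 12.
The next block forces some shape to 12, so 57 + 1 = 58.

58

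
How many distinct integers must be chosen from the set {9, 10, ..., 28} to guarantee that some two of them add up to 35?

A set avoiding the sum 35 can contain at most one of each pair {x, 35−x}, plus the 2 elements whose complement lies outside the range.
The integers 18, …, 28 (11 of them) are such a set: any two sum to at least 18+19 = 37 > 35.
By the pigeonhole principle, any 12th integer completes one of the 9 pairs, so 12 choices force a sum of 35.

12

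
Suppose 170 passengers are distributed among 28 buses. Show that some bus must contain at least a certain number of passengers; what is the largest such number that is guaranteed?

7

The 28 buses are the holes and the 170 passengers are the pigeons.
If every bus held at most 6 passengers, the total would be at most 28 × 6 = 168, which is less than 170.
So some bus holds at least ⌈170/28⌉ = 7 passengers.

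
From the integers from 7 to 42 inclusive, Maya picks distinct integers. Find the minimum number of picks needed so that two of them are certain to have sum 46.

Two chosen integers sum to 46 exactly when both halves of some pair {x, 46−x} with 7 ≤ x ≤ 46−x ≤ 39 are chosen — 16 such pairs.
The remaining 4 elements (those with no distinct partner in range) can never complete a 46-sum, so the worst case takes all of them and one from each pair: 4 + 16 = 20.
By pigeonhole, the 21st integer has to be the second member of some pair, so 20 + 1 = 21.

21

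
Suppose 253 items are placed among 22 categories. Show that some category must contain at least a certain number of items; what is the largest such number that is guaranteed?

12

By pigeonhole, the 22 categories are the holes and the 253 items are the pigeons.
If every category held at most 11 items, the total would be at most 22 × 11 = 242, which is less than 253.
So some category holds at least ⌈253/22⌉ = 12 items.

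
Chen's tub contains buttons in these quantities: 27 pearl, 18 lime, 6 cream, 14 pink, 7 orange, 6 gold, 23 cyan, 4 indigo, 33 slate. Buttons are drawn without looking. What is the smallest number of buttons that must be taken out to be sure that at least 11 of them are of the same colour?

An adversary could hand out at most 10 buttons per colour (4 colours run out sooner): 10 + 10 + 6 + 10 + 7 + 6 + 10 + 4 + 10 = 73 buttons and still no colour has 11.
Pigeonhole: one more button lands in a colour already at 10, so 74 draws are enough and 73 are not.

74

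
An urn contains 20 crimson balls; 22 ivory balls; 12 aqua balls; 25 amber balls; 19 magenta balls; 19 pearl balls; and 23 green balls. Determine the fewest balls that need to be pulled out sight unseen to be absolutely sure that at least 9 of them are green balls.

In the worst case for collecting green balls, every non-green ball comes out first.
There are 20 + 22 + 12 + 25 + 19 + 19 = 117 non-green balls altogether.
After those, each further ball must be green, so 117 + 9 = 126 draws guarantee 9 green balls.

126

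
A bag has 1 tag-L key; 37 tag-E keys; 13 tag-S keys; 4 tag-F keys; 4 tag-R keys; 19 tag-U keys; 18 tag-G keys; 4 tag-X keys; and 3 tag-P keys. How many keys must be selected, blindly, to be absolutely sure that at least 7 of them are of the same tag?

Put each drawn key into a box by tag. The largest draw with every box below 7 takes min(count, 6) from each tag; tags with fewer than 6 contribute all they have.
Σ min(cᵢ, 6) = 1 + 6 + 6 + 4 + 4 + 6 + 6 + 4 + 3 = 40.
Draw number 40 + 1 = 41 must push one box to 7.

41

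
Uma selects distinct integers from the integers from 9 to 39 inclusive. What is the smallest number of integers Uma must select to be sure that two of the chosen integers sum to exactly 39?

21

A set avoiding the sum 39 can contain at most one of each pair {x, 39−x}, plus the 9 elements whose complement lies outside the range.
The integers 20, …, 39 (20 of them) are such a set: any two sum to at least 20+21 = 41 > 39.
Any 21st integer completes one of the 11 pairs, so 21 choices force a sum of 39.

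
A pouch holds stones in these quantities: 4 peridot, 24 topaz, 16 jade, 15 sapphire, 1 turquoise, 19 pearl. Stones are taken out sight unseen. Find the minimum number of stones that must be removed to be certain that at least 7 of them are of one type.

Put each drawn stone into a box by type. The largest draw with every box below 7 takes min(count, 6) from each type; types with fewer than 6 contribute all they have.
Σ min(cᵢ, 6) = 4 + 6 + 6 + 6 + 1 + 6 = 29.
Draw number 29 + 1 = 30 must push one box to 7.

30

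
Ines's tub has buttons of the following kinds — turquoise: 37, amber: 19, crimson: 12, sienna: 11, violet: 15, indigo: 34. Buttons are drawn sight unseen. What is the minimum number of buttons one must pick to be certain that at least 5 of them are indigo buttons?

99

In the worst case for collecting indigo buttons, every non-indigo button comes out first.
There are 37 + 19 + 12 + 11 + 15 = 94 non-indigo buttons altogether.
After those, each further button must be indigo, so 94 + 5 = 99 draws guarantee 5 indigo buttons.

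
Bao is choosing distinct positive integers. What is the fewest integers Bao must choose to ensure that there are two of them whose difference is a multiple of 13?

14

Integers whose pairwise differences are multiples of 13 are exactly those sharing a remainder mod 13. The 13 residue classes mod 13 are the pigeonholes.
With 13 integers one could put 1 in each residue class and have no class reach 2.
The 14th integer pushes some class to 2, so 13·1 + 1 = 14.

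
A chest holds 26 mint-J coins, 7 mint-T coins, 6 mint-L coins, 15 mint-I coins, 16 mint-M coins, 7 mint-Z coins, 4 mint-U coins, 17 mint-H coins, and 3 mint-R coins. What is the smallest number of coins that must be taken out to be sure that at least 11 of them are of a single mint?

68

Put each drawn coin into a box by mint. The largest draw with every box below 11 takes min(count, 10) from each mint; mints with fewer than 10 contribute all they have.
Σ min(cᵢ, 10) = 10 + 7 + 6 + 10 + 10 + 7 + 4 + 10 + 3 = 67.
Draw number 67 + 1 = 68 must push one box to 11.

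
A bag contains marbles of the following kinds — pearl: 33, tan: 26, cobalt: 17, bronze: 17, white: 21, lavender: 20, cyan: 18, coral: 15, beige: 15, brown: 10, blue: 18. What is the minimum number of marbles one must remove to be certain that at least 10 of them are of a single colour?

100

The 11 colours are the holes; the marbles drawn are the pigeons.
To avoid 10 of any one colour, the worst case takes at most 9 of each colour.
That gives 9 + 9 + 9 + 9 + 9 + 9 + 9 + 9 + 9 + 9 + 9 = 99 marbles with no colour reaching 10.
The next marble forces some colour to 10, so 99 + 1 = 100.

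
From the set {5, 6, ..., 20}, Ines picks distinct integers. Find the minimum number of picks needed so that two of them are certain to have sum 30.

A set avoiding the sum 30 can contain at most one of each pair {x, 30−x}, plus the 6 elements whose complement lies outside the range or equal to its own complement.
The integers 5, …, 15 (11 of them) are such a set: any two sum to at least 5+6 = 11 and at most 14+15 = 29 < 30.
Any 12th integer completes one of the 5 pairs, so 12 choices force a sum of 30.

12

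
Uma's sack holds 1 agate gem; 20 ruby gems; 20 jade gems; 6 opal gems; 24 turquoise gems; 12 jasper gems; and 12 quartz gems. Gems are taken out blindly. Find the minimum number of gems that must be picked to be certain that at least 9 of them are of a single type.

48

By the pigeonhole principle, put each drawn gem into a box by type. The largest draw with every box below 9 takes min(count, 8) from each type; types with fewer than 8 contribute all they have.
Σ min(cᵢ, 8) = 1 + 8 + 8 + 6 + 8 + 8 + 8 = 47.
Draw number 47 + 1 = 48 must push one box to 9.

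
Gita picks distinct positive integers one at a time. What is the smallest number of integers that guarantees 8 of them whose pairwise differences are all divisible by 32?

Integers whose pairwise differences are multiples of 32 are exactly those sharing a remainder mod 32. Pigeonhole: the 32 residue classes mod 32 are the pigeonholes.
With 224 integers one could put 7 in each residue class and have no class reach 8.
The 225th integer pushes some class to 8, so 32·7 + 1 = 225.

225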